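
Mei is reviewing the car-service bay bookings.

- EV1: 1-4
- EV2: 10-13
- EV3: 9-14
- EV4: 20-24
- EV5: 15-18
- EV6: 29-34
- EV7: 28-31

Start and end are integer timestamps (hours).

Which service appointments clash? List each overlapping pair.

EV2 & EV3, EV6 & EV7

Sorted by start: EV1, EV3, EV2, EV5, EV4, EV7, EV6.
EV3 starts after EV1 ends — done with EV1.
EV2 starts before EV3 ends → EV3 and EV2 overlap.
EV5 starts after EV3 ends — done with EV3.
EV5 starts after EV2 ends — done with EV2.
EV4 starts after EV5 ends — done with EV5.
EV7 starts after EV4 ends — done with EV4.
EV6 starts before EV7 ends → EV7 and EV6 overlap.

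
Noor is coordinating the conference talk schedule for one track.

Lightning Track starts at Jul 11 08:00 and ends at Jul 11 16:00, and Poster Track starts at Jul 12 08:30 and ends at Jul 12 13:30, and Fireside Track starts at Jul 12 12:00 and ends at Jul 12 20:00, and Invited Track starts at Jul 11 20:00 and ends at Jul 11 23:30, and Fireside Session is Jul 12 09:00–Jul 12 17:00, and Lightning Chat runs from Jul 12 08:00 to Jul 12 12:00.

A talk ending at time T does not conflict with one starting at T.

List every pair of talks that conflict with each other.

Fireside Session & Fireside Track, Fireside Session & Lightning Chat, Fireside Session & Poster Track, Fireside Track & Poster Track, Lightning Chat & Poster Track

Two intervals overlap when each starts before the other ends.
Sorted by start: Lightning Track, Invited Track, Lightning Chat, Poster Track, Fireside Session, Fireside Track.
Invited Track starts after Lightning Track ends; Lightning Track is clear from here.
Lightning Chat starts after Invited Track ends; Invited Track is clear from here.
Poster Track starts before Lightning Chat ends → Lightning Chat and Poster Track overlap.
Fireside Session starts before Lightning Chat ends → Lightning Chat and Fireside Session overlap.
Fireside Track starts exactly when Lightning Chat ends (back-to-back, no overlap).
Fireside Session starts before Poster Track ends → Poster Track and Fireside Session overlap.
Fireside Track starts before Poster Track ends → Poster Track and Fireside Track overlap.
Fireside Track starts before Fireside Session ends → Fireside Session and Fireside Track overlap.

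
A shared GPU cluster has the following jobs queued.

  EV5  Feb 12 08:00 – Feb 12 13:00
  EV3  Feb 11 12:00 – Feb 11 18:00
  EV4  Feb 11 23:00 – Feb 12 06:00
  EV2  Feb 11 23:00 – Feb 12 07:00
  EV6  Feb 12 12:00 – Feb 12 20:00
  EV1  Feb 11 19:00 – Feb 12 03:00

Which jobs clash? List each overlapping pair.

EV1 & EV2, EV1 & EV4, EV2 & EV4, EV5 & EV6

Check each pair: they overlap iff neither finishes before the other starts.
Sorted by start: EV3, EV1, EV2, EV4, EV5, EV6.
EV1 starts after EV3 ends, so EV3 has no further overlaps.
EV2 starts before EV1 ends → EV1 and EV2 overlap.
EV4 starts before EV1 ends → EV1 and EV4 overlap.
EV5 starts after EV1 ends, so EV1 has no further overlaps.
EV4 starts before EV2 ends → EV2 and EV4 overlap.
EV5 starts after EV2 ends, so EV2 has no further overlaps.
EV5 starts after EV4 ends, so EV4 has no further overlaps.
EV6 starts before EV5 ends → EV5 and EV6 overlap.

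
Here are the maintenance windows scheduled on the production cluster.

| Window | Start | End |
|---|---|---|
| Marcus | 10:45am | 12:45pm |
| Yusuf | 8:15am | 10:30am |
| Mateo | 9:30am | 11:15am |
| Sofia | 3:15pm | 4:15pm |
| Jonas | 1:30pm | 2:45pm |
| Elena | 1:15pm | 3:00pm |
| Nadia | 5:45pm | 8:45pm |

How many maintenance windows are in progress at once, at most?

2

Walk through starts and ends in time order (an end at T is processed before a start at T):
8:15am start Yusuf → 1
9:30am start Mateo → 2
10:30am end Yusuf → 1
10:45am start Marcus → 2
11:15am end Mateo → 1
12:45pm end Marcus → 0
1:15pm start Elena → 1
1:30pm start Jonas → 2
2:45pm end Jonas → 1
3:00pm end Elena → 0
3:15pm start Sofia → 1
4:15pm end Sofia → 0
5:45pm start Nadia → 1
8:45pm end Nadia → 0
Peak is 2, at 9:30am (Mateo, Yusuf).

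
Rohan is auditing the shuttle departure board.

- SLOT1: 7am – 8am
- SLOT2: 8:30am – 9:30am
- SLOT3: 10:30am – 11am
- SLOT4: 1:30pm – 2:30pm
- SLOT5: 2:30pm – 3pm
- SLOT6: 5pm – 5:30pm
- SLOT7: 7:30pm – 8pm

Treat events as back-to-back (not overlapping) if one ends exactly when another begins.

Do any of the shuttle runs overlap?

No

Sorted by start: SLOT1, SLOT2, SLOT3, SLOT4, SLOT5, SLOT6, SLOT7.
SLOT2 starts after SLOT1 ends, so nothing later overlaps SLOT1 either.
SLOT3 starts after SLOT2 ends, so nothing later overlaps SLOT2 either.
SLOT4 starts after SLOT3 ends, so nothing later overlaps SLOT3 either.
SLOT5 starts exactly when SLOT4 ends (back-to-back, no overlap), so nothing later overlaps SLOT4 either.
SLOT6 starts after SLOT5 ends, so nothing later overlaps SLOT5 either.
SLOT7 starts after SLOT6 ends.
Every pair is clear; the schedule has no overlaps.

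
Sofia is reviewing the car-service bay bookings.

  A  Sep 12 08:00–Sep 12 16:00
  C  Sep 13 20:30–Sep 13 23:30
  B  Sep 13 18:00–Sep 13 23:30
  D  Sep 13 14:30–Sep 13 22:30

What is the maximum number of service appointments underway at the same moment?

3

Sweep the timeline, counting +1 at each start and −1 at each end (ends before starts at a tie):
Sep 12 08:00 start A → 1
Sep 12 16:00 end A → 0
Sep 13 14:30 start D → 1
Sep 13 18:00 start B → 2
Sep 13 20:30 start C → 3
Sep 13 22:30 end D → 2
Sep 13 23:30 end B → 1
Sep 13 23:30 end C → 0
Peak is 3, at Sep 13 20:30 (B, C, D).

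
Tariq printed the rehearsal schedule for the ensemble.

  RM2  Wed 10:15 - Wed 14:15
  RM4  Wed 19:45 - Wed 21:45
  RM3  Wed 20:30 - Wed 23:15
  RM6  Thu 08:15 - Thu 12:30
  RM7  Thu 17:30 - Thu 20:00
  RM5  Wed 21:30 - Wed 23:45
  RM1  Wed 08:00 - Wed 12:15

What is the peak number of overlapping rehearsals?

Sort all start/end points and keep a running count:
Wed 08:00 start RM1 → 1
Wed 10:15 start RM2 → 2
Wed 12:15 end RM1 → 1
Wed 14:15 end RM2 → 0
Wed 19:45 start RM4 → 1
Wed 20:30 start RM3 → 2
Wed 21:30 start RM5 → 3
Wed 21:45 end RM4 → 2
Wed 23:15 end RM3 → 1
Wed 23:45 end RM5 → 0
Thu 08:15 start RM6 → 1
Thu 12:30 end RM6 → 0
Thu 17:30 start RM7 → 1
Thu 20:00 end RM7 → 0
Peak is 3, at Wed 21:30 (RM3, RM4, RM5).

3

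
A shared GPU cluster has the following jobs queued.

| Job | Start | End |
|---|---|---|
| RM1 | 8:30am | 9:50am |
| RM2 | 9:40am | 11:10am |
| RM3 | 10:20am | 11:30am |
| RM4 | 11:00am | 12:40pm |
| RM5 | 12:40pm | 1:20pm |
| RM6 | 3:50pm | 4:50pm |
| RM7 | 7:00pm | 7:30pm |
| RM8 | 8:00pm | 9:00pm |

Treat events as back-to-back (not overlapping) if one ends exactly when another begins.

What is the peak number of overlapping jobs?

Sort all start/end points and keep a running count:
8:30am start RM1 → 1
9:40am start RM2 → 2
9:50am end RM1 → 1
10:20am start RM3 → 2
11:00am start RM4 → 3
11:10am end RM2 → 2
11:30am end RM3 → 1
12:40pm end RM4 → 0
12:40pm start RM5 → 1
1:20pm end RM5 → 0
3:50pm start RM6 → 1
4:50pm end RM6 → 0
7:00pm start RM7 → 1
7:30pm end RM7 → 0
8:00pm start RM8 → 1
9:00pm end RM8 → 0
Peak is 3, at 11:00am (RM2, RM3, RM4).

3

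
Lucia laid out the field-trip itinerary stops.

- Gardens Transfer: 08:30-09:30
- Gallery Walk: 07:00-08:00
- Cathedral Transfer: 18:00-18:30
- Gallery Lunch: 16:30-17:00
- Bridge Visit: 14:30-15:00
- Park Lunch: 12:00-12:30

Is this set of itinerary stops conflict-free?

Sorted by start: Gallery Walk, Gardens Transfer, Park Lunch, Bridge Visit, Gallery Lunch, Cathedral Transfer.
Gardens Transfer starts after Gallery Walk ends — done with Gallery Walk.
Park Lunch starts after Gardens Transfer ends — done with Gardens Transfer.
Bridge Visit starts after Park Lunch ends — done with Park Lunch.
Gallery Lunch starts after Bridge Visit ends — done with Bridge Visit.
Cathedral Transfer starts after Gallery Lunch ends.
Every pair is clear; the schedule has no overlaps.

Yes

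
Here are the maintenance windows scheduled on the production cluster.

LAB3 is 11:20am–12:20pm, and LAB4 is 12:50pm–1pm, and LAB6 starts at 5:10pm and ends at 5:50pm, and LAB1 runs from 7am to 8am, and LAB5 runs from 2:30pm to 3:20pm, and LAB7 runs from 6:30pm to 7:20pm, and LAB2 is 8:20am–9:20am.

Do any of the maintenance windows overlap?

Two intervals overlap when each starts before the other ends.
Sorted by start: LAB1, LAB2, LAB3, LAB4, LAB5, LAB6, LAB7.
LAB2 starts after LAB1 ends — done with LAB1.
LAB3 starts after LAB2 ends — done with LAB2.
LAB4 starts after LAB3 ends — done with LAB3.
LAB5 starts after LAB4 ends — done with LAB4.
LAB6 starts after LAB5 ends — done with LAB5.
LAB7 starts after LAB6 ends.
Every pair is clear; the schedule has no overlaps.

No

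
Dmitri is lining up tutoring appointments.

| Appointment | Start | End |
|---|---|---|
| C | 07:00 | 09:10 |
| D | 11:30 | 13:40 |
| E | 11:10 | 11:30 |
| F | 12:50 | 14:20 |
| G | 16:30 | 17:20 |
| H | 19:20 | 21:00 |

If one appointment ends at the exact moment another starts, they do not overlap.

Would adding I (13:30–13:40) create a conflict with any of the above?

Yes — it overlaps D, F

C: ends 09:10 at or before I starts 13:30 → clear.
E: ends 11:30 at or before I starts 13:30 → clear.
D: starts 11:30 before I ends 13:40, and ends 13:40 after I starts 13:30 → overlap.
F: starts 12:50 before I ends 13:40, and ends 14:20 after I starts 13:30 → overlap.
G: starts 16:30 at or after I ends 13:40 → clear.
H: starts 19:20 at or after I ends 13:40 → clear.
I overlaps D, F.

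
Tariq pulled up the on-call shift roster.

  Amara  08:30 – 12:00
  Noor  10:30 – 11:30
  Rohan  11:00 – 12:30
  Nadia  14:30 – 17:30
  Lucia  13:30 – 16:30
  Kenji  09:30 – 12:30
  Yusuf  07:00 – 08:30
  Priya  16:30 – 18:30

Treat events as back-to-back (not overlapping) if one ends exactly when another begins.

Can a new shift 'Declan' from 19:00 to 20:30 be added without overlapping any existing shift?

Yes — the slot is free

Yusuf: ends 08:30 at or before Declan starts 19:00 → clear.
Amara: ends 12:00 at or before Declan starts 19:00 → clear.
Kenji: ends 12:30 at or before Declan starts 19:00 → clear.
Noor: ends 11:30 at or before Declan starts 19:00 → clear.
Rohan: ends 12:30 at or before Declan starts 19:00 → clear.
Lucia: ends 16:30 at or before Declan starts 19:00 → clear.
Nadia: ends 17:30 at or before Declan starts 19:00 → clear.
Priya: ends 18:30 at or before Declan starts 19:00 → clear.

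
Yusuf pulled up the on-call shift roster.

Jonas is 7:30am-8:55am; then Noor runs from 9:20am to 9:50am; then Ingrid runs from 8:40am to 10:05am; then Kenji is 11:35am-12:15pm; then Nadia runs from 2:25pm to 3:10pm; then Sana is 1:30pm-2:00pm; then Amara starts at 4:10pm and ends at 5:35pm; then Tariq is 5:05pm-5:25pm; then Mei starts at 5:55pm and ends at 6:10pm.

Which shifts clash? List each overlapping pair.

Amara & Tariq, Ingrid & Jonas, Ingrid & Noor

Sorted by start: Jonas, Ingrid, Noor, Kenji, Sana, Nadia, Amara, Tariq, Mei.
Ingrid starts before Jonas ends → Jonas and Ingrid overlap.
Noor starts after Jonas ends, so nothing later overlaps Jonas either.
Noor starts before Ingrid ends → Ingrid and Noor overlap.
Kenji starts after Ingrid ends, so nothing later overlaps Ingrid either.
Kenji starts after Noor ends, so nothing later overlaps Noor either.
Sana starts after Kenji ends, so nothing later overlaps Kenji either.
Nadia starts after Sana ends, so nothing later overlaps Sana either.
Amara starts after Nadia ends, so nothing later overlaps Nadia either.
Tariq starts before Amara ends → Amara and Tariq overlap.
Mei starts after Amara ends.
Mei starts after Tariq ends.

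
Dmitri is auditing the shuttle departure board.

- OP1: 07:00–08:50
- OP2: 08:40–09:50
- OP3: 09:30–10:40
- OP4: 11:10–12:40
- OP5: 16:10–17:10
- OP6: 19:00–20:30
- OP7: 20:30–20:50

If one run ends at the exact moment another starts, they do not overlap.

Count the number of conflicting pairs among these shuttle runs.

2

Two intervals overlap when each starts before the other ends.
Sorted by start: OP1, OP2, OP3, OP4, OP5, OP6, OP7.
OP2 starts before OP1 ends → OP1 and OP2 overlap.
OP3 starts after OP1 ends, so nothing later overlaps OP1 either.
OP3 starts before OP2 ends → OP2 and OP3 overlap.
OP4 starts after OP2 ends, so nothing later overlaps OP2 either.
OP4 starts after OP3 ends, so nothing later overlaps OP3 either.
OP5 starts after OP4 ends, so nothing later overlaps OP4 either.
OP6 starts after OP5 ends, so nothing later overlaps OP5 either.
OP7 starts exactly when OP6 ends (back-to-back, no overlap).
Overlapping pairs: OP1 & OP2, OP2 & OP3 — 2 in total.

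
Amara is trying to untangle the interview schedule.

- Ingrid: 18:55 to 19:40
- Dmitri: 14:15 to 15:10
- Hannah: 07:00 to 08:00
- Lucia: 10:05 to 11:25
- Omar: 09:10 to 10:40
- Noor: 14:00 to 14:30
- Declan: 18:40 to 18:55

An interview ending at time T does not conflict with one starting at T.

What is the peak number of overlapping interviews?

2

Sweep the timeline, counting +1 at each start and −1 at each end (ends before starts at a tie):
07:00 start Hannah → 1
08:00 end Hannah → 0
09:10 start Omar → 1
10:05 start Lucia → 2
10:40 end Omar → 1
11:25 end Lucia → 0
14:00 start Noor → 1
14:15 start Dmitri → 2
14:30 end Noor → 1
15:10 end Dmitri → 0
18:40 start Declan → 1
18:55 end Declan → 0
18:55 start Ingrid → 1
19:40 end Ingrid → 0
Peak is 2, at 10:05 (Lucia, Omar).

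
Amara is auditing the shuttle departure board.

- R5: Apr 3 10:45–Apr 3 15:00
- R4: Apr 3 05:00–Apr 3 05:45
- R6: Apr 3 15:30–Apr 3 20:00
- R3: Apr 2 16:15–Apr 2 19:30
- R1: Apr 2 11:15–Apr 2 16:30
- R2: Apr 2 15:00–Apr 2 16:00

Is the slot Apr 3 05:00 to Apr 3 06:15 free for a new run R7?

No — it overlaps R4

R1: ends Apr 2 16:30 at or before R7 starts Apr 3 05:00 → clear.
R2: ends Apr 2 16:00 at or before R7 starts Apr 3 05:00 → clear.
R3: ends Apr 2 19:30 at or before R7 starts Apr 3 05:00 → clear.
R4: starts Apr 3 05:00 before R7 ends Apr 3 06:15, and ends Apr 3 05:45 after R7 starts Apr 3 05:00 → overlap.
R5: starts Apr 3 10:45 at or after R7 ends Apr 3 06:15 → clear.
R6: starts Apr 3 15:30 at or after R7 ends Apr 3 06:15 → clear.
R7 overlaps R4.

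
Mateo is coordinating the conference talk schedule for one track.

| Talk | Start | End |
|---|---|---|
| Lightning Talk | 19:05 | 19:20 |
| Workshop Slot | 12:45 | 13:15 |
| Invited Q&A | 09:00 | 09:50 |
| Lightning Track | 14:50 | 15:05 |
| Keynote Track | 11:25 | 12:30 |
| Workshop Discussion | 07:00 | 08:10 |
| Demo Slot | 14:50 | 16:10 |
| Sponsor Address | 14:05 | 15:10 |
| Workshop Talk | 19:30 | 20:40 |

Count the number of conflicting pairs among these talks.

3

Sorted by start: Workshop Discussion, Invited Q&A, Keynote Track, Workshop Slot, Sponsor Address, Lightning Track, Demo Slot, Lightning Talk, Workshop Talk.
Invited Q&A starts after Workshop Discussion ends, so Workshop Discussion has no further overlaps.
Keynote Track starts after Invited Q&A ends, so Invited Q&A has no further overlaps.
Workshop Slot starts after Keynote Track ends, so Keynote Track has no further overlaps.
Sponsor Address starts after Workshop Slot ends, so Workshop Slot has no further overlaps.
Lightning Track starts before Sponsor Address ends → Sponsor Address and Lightning Track overlap.
Demo Slot starts before Sponsor Address ends → Sponsor Address and Demo Slot overlap.
Lightning Talk starts after Sponsor Address ends, so Sponsor Address has no further overlaps.
Demo Slot starts before Lightning Track ends → Lightning Track and Demo Slot overlap.
Lightning Talk starts after Lightning Track ends, so Lightning Track has no further overlaps.
Lightning Talk starts after Demo Slot ends, so Demo Slot has no further overlaps.
Workshop Talk starts after Lightning Talk ends.
Overlapping pairs: Demo Slot & Lightning Track, Demo Slot & Sponsor Address, Lightning Track & Sponsor Address — 3 in total.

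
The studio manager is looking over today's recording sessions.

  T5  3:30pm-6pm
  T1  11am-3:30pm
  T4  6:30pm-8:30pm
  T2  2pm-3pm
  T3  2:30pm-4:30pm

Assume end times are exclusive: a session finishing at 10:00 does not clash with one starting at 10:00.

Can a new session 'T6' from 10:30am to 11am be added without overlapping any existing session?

T1: starts 11am at or after T6 ends 11am → clear.
T2: starts 2pm at or after T6 ends 11am → clear.
T3: starts 2:30pm at or after T6 ends 11am → clear.
T5: starts 3:30pm at or after T6 ends 11am → clear.
T4: starts 6:30pm at or after T6 ends 11am → clear.

Yes — the slot is free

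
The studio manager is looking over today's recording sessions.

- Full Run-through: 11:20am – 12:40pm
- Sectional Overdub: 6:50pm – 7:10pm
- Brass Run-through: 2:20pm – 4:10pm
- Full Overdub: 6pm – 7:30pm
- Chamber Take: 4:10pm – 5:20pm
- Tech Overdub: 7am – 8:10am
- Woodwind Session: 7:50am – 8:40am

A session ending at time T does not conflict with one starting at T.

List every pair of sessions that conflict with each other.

Check each pair: they overlap iff neither finishes before the other starts.
Sorted by start: Tech Overdub, Woodwind Session, Full Run-through, Brass Run-through, Chamber Take, Full Overdub, Sectional Overdub.
Woodwind Session starts before Tech Overdub ends → Tech Overdub and Woodwind Session overlap.
Full Run-through starts after Tech Overdub ends, so Tech Overdub has no further overlaps.
Full Run-through starts after Woodwind Session ends, so Woodwind Session has no further overlaps.
Brass Run-through starts after Full Run-through ends, so Full Run-through has no further overlaps.
Chamber Take starts exactly when Brass Run-through ends (back-to-back, no overlap), so Brass Run-through has no further overlaps.
Full Overdub starts after Chamber Take ends, so Chamber Take has no further overlaps.
Sectional Overdub starts before Full Overdub ends → Full Overdub and Sectional Overdub overlap.

Full Overdub & Sectional Overdub, Tech Overdub & Woodwind Session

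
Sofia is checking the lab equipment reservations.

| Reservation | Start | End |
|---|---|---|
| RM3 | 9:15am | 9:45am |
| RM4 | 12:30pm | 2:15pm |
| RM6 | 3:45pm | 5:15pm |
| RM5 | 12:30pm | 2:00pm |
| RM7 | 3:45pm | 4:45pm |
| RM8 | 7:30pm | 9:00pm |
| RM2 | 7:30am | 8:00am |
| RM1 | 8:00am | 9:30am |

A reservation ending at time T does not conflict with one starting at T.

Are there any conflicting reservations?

Check each pair: they overlap iff neither finishes before the other starts.
Sorted by start: RM2, RM1, RM3, RM4, RM5, RM6, RM7, RM8.
RM1 starts exactly when RM2 ends (back-to-back, no overlap) — done with RM2.
RM3 starts before RM1 ends → RM1 and RM3 overlap.
That's a conflict, so the schedule is not conflict-free.

Yes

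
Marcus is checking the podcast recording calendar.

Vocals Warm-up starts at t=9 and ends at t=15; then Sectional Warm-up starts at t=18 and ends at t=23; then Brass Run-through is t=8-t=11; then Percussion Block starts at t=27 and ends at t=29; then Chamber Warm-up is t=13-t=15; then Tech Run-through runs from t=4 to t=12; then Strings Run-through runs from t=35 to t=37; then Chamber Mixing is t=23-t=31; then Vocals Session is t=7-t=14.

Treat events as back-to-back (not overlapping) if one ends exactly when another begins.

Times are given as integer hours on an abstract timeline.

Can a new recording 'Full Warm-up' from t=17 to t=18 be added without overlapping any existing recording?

Tech Run-through: ends t=12 at or before Full Warm-up starts t=17 → clear.
Vocals Session: ends t=14 at or before Full Warm-up starts t=17 → clear.
Brass Run-through: ends t=11 at or before Full Warm-up starts t=17 → clear.
Vocals Warm-up: ends t=15 at or before Full Warm-up starts t=17 → clear.
Chamber Warm-up: ends t=15 at or before Full Warm-up starts t=17 → clear.
Sectional Warm-up: starts t=18 at or after Full Warm-up ends t=18 → clear.
Chamber Mixing: starts t=23 at or after Full Warm-up ends t=18 → clear.
Percussion Block: starts t=27 at or after Full Warm-up ends t=18 → clear.
Strings Run-through: starts t=35 at or after Full Warm-up ends t=18 → clear.

Yes — the slot is free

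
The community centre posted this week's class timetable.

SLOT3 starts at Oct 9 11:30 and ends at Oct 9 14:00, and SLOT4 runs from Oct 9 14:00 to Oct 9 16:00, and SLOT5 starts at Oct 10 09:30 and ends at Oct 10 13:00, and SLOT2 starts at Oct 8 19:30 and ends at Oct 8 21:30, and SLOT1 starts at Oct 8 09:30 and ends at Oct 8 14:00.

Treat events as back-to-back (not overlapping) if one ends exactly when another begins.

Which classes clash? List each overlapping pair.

Two intervals overlap when each starts before the other ends.
Sorted by start: SLOT1, SLOT2, SLOT3, SLOT4, SLOT5.
SLOT2 starts after SLOT1 ends — done with SLOT1.
SLOT3 starts after SLOT2 ends — done with SLOT2.
SLOT4 starts exactly when SLOT3 ends (back-to-back, no overlap) — done with SLOT3.
SLOT5 starts after SLOT4 ends.

no overlapping pairs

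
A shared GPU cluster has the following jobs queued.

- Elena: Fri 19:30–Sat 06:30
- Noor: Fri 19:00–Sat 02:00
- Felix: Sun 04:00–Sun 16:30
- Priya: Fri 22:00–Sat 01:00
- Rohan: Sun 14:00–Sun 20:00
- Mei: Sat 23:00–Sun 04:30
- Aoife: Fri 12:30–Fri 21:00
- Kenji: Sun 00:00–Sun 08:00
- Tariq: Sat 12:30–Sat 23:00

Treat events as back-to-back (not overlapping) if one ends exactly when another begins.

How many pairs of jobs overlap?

9

Sorted by start: Aoife, Noor, Elena, Priya, Tariq, Mei, Kenji, Felix, Rohan.
Noor starts before Aoife ends → Aoife and Noor overlap.
Elena starts before Aoife ends → Aoife and Elena overlap.
Priya starts after Aoife ends; Aoife is clear from here.
Elena starts before Noor ends → Noor and Elena overlap.
Priya starts before Noor ends → Noor and Priya overlap.
Tariq starts after Noor ends; Noor is clear from here.
Priya starts before Elena ends → Elena and Priya overlap.
Tariq starts after Elena ends; Elena is clear from here.
Tariq starts after Priya ends; Priya is clear from here.
Mei starts exactly when Tariq ends (back-to-back, no overlap); Tariq is clear from here.
Kenji starts before Mei ends → Mei and Kenji overlap.
Felix starts before Mei ends → Mei and Felix overlap.
Rohan starts after Mei ends.
Felix starts before Kenji ends → Kenji and Felix overlap.
Rohan starts after Kenji ends.
Rohan starts before Felix ends → Felix and Rohan overlap.
Overlapping pairs: Aoife & Elena, Aoife & Noor, Elena & Noor, Elena & Priya, Felix & Kenji, Felix & Mei, Felix & Rohan, Kenji & Mei, Noor & Priya — 9 in total.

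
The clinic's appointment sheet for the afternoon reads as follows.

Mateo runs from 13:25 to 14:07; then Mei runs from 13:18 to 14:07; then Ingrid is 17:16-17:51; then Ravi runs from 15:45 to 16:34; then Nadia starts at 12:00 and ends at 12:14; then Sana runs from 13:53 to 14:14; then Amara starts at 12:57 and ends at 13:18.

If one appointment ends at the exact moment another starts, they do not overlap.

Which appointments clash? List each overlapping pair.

Mateo & Mei, Mateo & Sana, Mei & Sana

Sorted by start: Nadia, Amara, Mei, Mateo, Sana, Ravi, Ingrid.
Amara starts after Nadia ends; Nadia is clear from here.
Mei starts exactly when Amara ends (back-to-back, no overlap); Amara is clear from here.
Mateo starts before Mei ends → Mei and Mateo overlap.
Sana starts before Mei ends → Mei and Sana overlap.
Ravi starts after Mei ends; Mei is clear from here.
Sana starts before Mateo ends → Mateo and Sana overlap.
Ravi starts after Mateo ends; Mateo is clear from here.
Ravi starts after Sana ends; Sana is clear from here.
Ingrid starts after Ravi ends.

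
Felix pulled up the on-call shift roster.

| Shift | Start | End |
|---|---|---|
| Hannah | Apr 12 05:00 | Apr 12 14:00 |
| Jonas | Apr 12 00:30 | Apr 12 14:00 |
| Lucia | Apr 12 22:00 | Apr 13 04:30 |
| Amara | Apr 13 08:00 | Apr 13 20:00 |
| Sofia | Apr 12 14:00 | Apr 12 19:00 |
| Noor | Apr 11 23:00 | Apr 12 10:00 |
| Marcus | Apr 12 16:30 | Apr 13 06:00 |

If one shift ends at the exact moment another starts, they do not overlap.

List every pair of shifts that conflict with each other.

Hannah & Jonas, Hannah & Noor, Jonas & Noor, Lucia & Marcus, Marcus & Sofia

Two intervals overlap when each starts before the other ends.
Sorted by start: Noor, Jonas, Hannah, Sofia, Marcus, Lucia, Amara.
Jonas starts before Noor ends → Noor and Jonas overlap.
Hannah starts before Noor ends → Noor and Hannah overlap.
Sofia starts after Noor ends — done with Noor.
Hannah starts before Jonas ends → Jonas and Hannah overlap.
Sofia starts exactly when Jonas ends (back-to-back, no overlap) — done with Jonas.
Sofia starts exactly when Hannah ends (back-to-back, no overlap) — done with Hannah.
Marcus starts before Sofia ends → Sofia and Marcus overlap.
Lucia starts after Sofia ends — done with Sofia.
Lucia starts before Marcus ends → Marcus and Lucia overlap.
Amara starts after Marcus ends.
Amara starts after Lucia ends.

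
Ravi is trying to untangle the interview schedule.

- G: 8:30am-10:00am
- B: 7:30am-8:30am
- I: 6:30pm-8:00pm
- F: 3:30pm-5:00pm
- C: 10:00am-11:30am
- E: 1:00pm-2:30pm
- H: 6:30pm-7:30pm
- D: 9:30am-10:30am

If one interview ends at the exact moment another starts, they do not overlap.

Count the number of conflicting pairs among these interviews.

Sorted by start: B, G, D, C, E, F, H, I.
G starts exactly when B ends (back-to-back, no overlap), so nothing later overlaps B either.
D starts before G ends → G and D overlap.
C starts exactly when G ends (back-to-back, no overlap), so nothing later overlaps G either.
C starts before D ends → D and C overlap.
E starts after D ends, so nothing later overlaps D either.
E starts after C ends, so nothing later overlaps C either.
F starts after E ends, so nothing later overlaps E either.
H starts after F ends, so nothing later overlaps F either.
I starts before H ends → H and I overlap.
Overlapping pairs: C & D, D & G, H & I — 3 in total.

3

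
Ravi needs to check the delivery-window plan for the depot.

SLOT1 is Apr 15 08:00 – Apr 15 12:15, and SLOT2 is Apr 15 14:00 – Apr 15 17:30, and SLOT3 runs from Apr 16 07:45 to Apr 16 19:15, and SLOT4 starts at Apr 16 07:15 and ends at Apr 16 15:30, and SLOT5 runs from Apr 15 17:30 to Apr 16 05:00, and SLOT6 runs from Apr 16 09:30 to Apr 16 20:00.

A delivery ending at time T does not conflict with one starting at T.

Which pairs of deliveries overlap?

Sorted by start: SLOT1, SLOT2, SLOT5, SLOT4, SLOT3, SLOT6.
SLOT2 starts after SLOT1 ends; SLOT1 is clear from here.
SLOT5 starts exactly when SLOT2 ends (back-to-back, no overlap); SLOT2 is clear from here.
SLOT4 starts after SLOT5 ends; SLOT5 is clear from here.
SLOT3 starts before SLOT4 ends → SLOT4 and SLOT3 overlap.
SLOT6 starts before SLOT4 ends → SLOT4 and SLOT6 overlap.
SLOT6 starts before SLOT3 ends → SLOT3 and SLOT6 overlap.

SLOT3 & SLOT4, SLOT3 & SLOT6, SLOT4 & SLOT6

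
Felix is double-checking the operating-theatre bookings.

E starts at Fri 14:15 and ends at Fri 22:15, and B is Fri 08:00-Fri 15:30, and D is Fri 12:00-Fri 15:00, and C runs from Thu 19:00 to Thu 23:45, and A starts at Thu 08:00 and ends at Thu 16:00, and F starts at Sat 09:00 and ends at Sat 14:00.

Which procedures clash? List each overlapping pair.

B & D, B & E, D & E

Sorted by start: A, C, B, D, E, F.
C starts after A ends, so A has no further overlaps.
B starts after C ends, so C has no further overlaps.
D starts before B ends → B and D overlap.
E starts before B ends → B and E overlap.
F starts after B ends.
E starts before D ends → D and E overlap.
F starts after D ends.
F starts after E ends.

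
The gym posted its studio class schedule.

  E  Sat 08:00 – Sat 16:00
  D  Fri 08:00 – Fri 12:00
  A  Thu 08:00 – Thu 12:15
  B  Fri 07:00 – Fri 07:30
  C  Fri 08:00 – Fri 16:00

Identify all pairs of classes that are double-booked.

Sorted by start: A, B, C, D, E.
B starts after A ends; A is clear from here.
C starts after B ends; B is clear from here.
D starts before C ends → C and D overlap.
E starts after C ends.
E starts after D ends.

C & D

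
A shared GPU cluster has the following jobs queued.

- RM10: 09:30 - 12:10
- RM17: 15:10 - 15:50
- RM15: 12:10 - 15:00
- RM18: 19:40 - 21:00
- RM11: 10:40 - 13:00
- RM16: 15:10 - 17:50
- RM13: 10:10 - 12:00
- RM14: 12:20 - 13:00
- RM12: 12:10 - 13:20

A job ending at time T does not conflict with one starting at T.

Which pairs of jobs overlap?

RM10 & RM11, RM10 & RM13, RM11 & RM12, RM11 & RM13, RM11 & RM14, RM11 & RM15, RM12 & RM14, RM12 & RM15, RM14 & RM15, RM16 & RM17

Check each pair: they overlap iff neither finishes before the other starts.
Sorted by start: RM10, RM13, RM11, RM12, RM15, RM14, RM16, RM17, RM18.
RM13 starts before RM10 ends → RM10 and RM13 overlap.
RM11 starts before RM10 ends → RM10 and RM11 overlap.
RM12 starts exactly when RM10 ends (back-to-back, no overlap), so nothing later overlaps RM10 either.
RM11 starts before RM13 ends → RM13 and RM11 overlap.
RM12 starts after RM13 ends, so nothing later overlaps RM13 either.
RM12 starts before RM11 ends → RM11 and RM12 overlap.
RM15 starts before RM11 ends → RM11 and RM15 overlap.
RM14 starts before RM11 ends → RM11 and RM14 overlap.
RM16 starts after RM11 ends, so nothing later overlaps RM11 either.
RM15 starts before RM12 ends → RM12 and RM15 overlap.
RM14 starts before RM12 ends → RM12 and RM14 overlap.
RM16 starts after RM12 ends, so nothing later overlaps RM12 either.
RM14 starts before RM15 ends → RM15 and RM14 overlap.
RM16 starts after RM15 ends, so nothing later overlaps RM15 either.
RM16 starts after RM14 ends, so nothing later overlaps RM14 either.
RM17 starts before RM16 ends → RM16 and RM17 overlap.
RM18 starts after RM16 ends.
RM18 starts after RM17 ends.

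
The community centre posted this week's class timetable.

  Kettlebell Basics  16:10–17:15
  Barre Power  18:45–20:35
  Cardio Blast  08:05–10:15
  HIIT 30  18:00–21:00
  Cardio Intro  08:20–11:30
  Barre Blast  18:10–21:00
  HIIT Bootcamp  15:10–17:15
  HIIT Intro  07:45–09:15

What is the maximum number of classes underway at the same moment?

3

Sweep the timeline, counting +1 at each start and −1 at each end (ends before starts at a tie):
07:45 start HIIT Intro → 1
08:05 start Cardio Blast → 2
08:20 start Cardio Intro → 3
09:15 end HIIT Intro → 2
10:15 end Cardio Blast → 1
11:30 end Cardio Intro → 0
15:10 start HIIT Bootcamp → 1
16:10 start Kettlebell Basics → 2
17:15 end HIIT Bootcamp → 1
17:15 end Kettlebell Basics → 0
18:00 start HIIT 30 → 1
18:10 start Barre Blast → 2
18:45 start Barre Power → 3
20:35 end Barre Power → 2
21:00 end Barre Blast → 1
21:00 end HIIT 30 → 0
Peak is 3, at 08:20 (Cardio Blast, Cardio Intro, HIIT Intro).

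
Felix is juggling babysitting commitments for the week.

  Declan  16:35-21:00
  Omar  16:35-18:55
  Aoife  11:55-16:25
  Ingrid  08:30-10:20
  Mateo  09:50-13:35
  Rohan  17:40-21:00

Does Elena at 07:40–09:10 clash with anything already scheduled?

Ingrid: starts 08:30 before Elena ends 09:10, and ends 10:20 after Elena starts 07:40 → overlap.
Mateo: starts 09:50 at or after Elena ends 09:10 → clear.
Aoife: starts 11:55 at or after Elena ends 09:10 → clear.
Omar: starts 16:35 at or after Elena ends 09:10 → clear.
Declan: starts 16:35 at or after Elena ends 09:10 → clear.
Rohan: starts 17:40 at or after Elena ends 09:10 → clear.
Elena overlaps Ingrid.

Yes — it overlaps Ingrid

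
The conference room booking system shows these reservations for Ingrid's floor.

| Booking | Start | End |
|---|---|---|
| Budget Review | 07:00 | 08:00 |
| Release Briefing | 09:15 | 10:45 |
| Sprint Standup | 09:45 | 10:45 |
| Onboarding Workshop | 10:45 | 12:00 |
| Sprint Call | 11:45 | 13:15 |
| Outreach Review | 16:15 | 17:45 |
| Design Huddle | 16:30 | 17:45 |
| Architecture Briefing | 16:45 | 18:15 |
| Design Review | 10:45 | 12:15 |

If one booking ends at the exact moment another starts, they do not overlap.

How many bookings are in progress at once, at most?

3

Walk through starts and ends in time order (an end at T is processed before a start at T):
07:00 start Budget Review → 1
08:00 end Budget Review → 0
09:15 start Release Briefing → 1
09:45 start Sprint Standup → 2
10:45 end Release Briefing → 1
10:45 end Sprint Standup → 0
10:45 start Design Review → 1
10:45 start Onboarding Workshop → 2
11:45 start Sprint Call → 3
12:00 end Onboarding Workshop → 2
12:15 end Design Review → 1
13:15 end Sprint Call → 0
16:15 start Outreach Review → 1
16:30 start Design Huddle → 2
16:45 start Architecture Briefing → 3
17:45 end Design Huddle → 2
17:45 end Outreach Review → 1
18:15 end Architecture Briefing → 0
Peak is 3, at 11:45 (Design Review, Onboarding Workshop, Sprint Call).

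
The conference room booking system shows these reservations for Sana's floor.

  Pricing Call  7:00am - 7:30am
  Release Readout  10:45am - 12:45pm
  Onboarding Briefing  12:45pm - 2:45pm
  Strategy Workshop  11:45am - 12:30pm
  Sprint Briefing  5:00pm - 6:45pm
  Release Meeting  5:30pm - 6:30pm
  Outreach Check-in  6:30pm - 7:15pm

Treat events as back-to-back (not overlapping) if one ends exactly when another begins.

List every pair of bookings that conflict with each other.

Sorted by start: Pricing Call, Release Readout, Strategy Workshop, Onboarding Briefing, Sprint Briefing, Release Meeting, Outreach Check-in.
Release Readout starts after Pricing Call ends; Pricing Call is clear from here.
Strategy Workshop starts before Release Readout ends → Release Readout and Strategy Workshop overlap.
Onboarding Briefing starts exactly when Release Readout ends (back-to-back, no overlap); Release Readout is clear from here.
Onboarding Briefing starts after Strategy Workshop ends; Strategy Workshop is clear from here.
Sprint Briefing starts after Onboarding Briefing ends; Onboarding Briefing is clear from here.
Release Meeting starts before Sprint Briefing ends → Sprint Briefing and Release Meeting overlap.
Outreach Check-in starts before Sprint Briefing ends → Sprint Briefing and Outreach Check-in overlap.
Outreach Check-in starts exactly when Release Meeting ends (back-to-back, no overlap).

Outreach Check-in & Sprint Briefing, Release Meeting & Sprint Briefing, Release Readout & Strategy Workshop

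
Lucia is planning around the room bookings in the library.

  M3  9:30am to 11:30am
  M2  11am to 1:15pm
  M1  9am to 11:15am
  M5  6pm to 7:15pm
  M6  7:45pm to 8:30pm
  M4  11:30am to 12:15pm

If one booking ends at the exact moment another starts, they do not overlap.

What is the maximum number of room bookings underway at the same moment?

3

Walk through starts and ends in time order (an end at T is processed before a start at T):
9am start M1 → 1
9:30am start M3 → 2
11am start M2 → 3
11:15am end M1 → 2
11:30am end M3 → 1
11:30am start M4 → 2
12:15pm end M4 → 1
1:15pm end M2 → 0
6pm start M5 → 1
7:15pm end M5 → 0
7:45pm start M6 → 1
8:30pm end M6 → 0
Peak is 3, at 11am (M1, M2, M3).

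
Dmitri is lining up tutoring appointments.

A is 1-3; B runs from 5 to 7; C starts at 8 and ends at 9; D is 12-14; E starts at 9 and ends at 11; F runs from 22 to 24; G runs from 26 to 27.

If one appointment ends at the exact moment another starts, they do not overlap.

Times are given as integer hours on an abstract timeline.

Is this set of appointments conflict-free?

Yes

Two intervals overlap when each starts before the other ends.
Sorted by start: A, B, C, E, D, F, G.
B starts after A ends; A is clear from here.
C starts after B ends; B is clear from here.
E starts exactly when C ends (back-to-back, no overlap); C is clear from here.
D starts after E ends; E is clear from here.
F starts after D ends; D is clear from here.
G starts after F ends.
Every pair is clear; the schedule has no overlaps.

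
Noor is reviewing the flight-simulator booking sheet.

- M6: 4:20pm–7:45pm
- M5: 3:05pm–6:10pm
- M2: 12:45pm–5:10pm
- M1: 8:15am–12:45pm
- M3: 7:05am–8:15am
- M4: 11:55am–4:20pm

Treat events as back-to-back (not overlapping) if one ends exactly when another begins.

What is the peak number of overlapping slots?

Sweep the timeline, counting +1 at each start and −1 at each end (ends before starts at a tie):
7:05am start M3 → 1
8:15am end M3 → 0
8:15am start M1 → 1
11:55am start M4 → 2
12:45pm end M1 → 1
12:45pm start M2 → 2
3:05pm start M5 → 3
4:20pm end M4 → 2
4:20pm start M6 → 3
5:10pm end M2 → 2
6:10pm end M5 → 1
7:45pm end M6 → 0
Peak is 3, at 3:05pm (M2, M4, M5).

3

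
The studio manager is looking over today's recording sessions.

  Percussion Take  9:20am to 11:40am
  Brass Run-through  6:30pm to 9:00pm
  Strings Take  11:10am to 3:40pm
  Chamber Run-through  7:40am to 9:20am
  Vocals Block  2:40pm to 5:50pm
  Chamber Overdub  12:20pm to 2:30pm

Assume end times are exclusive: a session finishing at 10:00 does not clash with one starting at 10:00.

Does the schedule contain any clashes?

Check each pair: they overlap iff neither finishes before the other starts.
Sorted by start: Chamber Run-through, Percussion Take, Strings Take, Chamber Overdub, Vocals Block, Brass Run-through.
Percussion Take starts exactly when Chamber Run-through ends (back-to-back, no overlap); Chamber Run-through is clear from here.
Strings Take starts before Percussion Take ends → Percussion Take and Strings Take overlap.
That's a conflict, so the schedule is not conflict-free.

Yes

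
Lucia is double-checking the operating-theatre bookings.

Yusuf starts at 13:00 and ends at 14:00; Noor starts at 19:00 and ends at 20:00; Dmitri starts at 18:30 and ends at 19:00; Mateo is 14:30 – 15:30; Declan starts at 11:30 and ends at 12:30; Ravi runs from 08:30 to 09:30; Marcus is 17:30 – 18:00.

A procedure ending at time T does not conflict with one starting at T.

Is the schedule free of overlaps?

Sorted by start: Ravi, Declan, Yusuf, Mateo, Marcus, Dmitri, Noor.
Declan starts after Ravi ends, so Ravi has no further overlaps.
Yusuf starts after Declan ends, so Declan has no further overlaps.
Mateo starts after Yusuf ends, so Yusuf has no further overlaps.
Marcus starts after Mateo ends, so Mateo has no further overlaps.
Dmitri starts after Marcus ends, so Marcus has no further overlaps.
Noor starts exactly when Dmitri ends (back-to-back, no overlap).
Every pair is clear; the schedule has no overlaps.

Yes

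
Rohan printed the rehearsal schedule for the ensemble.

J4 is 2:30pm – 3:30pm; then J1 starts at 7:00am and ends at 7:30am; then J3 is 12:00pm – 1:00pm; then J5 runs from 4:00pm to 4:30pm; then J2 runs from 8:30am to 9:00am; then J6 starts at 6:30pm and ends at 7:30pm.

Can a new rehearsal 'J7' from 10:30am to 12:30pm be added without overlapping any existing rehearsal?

J1: ends 7:30am at or before J7 starts 10:30am → clear.
J2: ends 9:00am at or before J7 starts 10:30am → clear.
J3: starts 12:00pm before J7 ends 12:30pm, and ends 1:00pm after J7 starts 10:30am → overlap.
J4: starts 2:30pm at or after J7 ends 12:30pm → clear.
J5: starts 4:00pm at or after J7 ends 12:30pm → clear.
J6: starts 6:30pm at or after J7 ends 12:30pm → clear.
J7 overlaps J3.

No — it overlaps J3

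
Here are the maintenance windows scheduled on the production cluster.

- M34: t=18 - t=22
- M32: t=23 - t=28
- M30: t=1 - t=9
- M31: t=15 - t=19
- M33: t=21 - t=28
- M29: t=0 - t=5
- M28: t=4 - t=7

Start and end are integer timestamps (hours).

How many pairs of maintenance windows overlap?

Sorted by start: M29, M30, M28, M31, M34, M33, M32.
M30 starts before M29 ends → M29 and M30 overlap.
M28 starts before M29 ends → M29 and M28 overlap.
M31 starts after M29 ends, so nothing later overlaps M29 either.
M28 starts before M30 ends → M30 and M28 overlap.
M31 starts after M30 ends, so nothing later overlaps M30 either.
M31 starts after M28 ends, so nothing later overlaps M28 either.
M34 starts before M31 ends → M31 and M34 overlap.
M33 starts after M31 ends, so nothing later overlaps M31 either.
M33 starts before M34 ends → M34 and M33 overlap.
M32 starts after M34 ends.
M32 starts before M33 ends → M33 and M32 overlap.
Overlapping pairs: M28 & M29, M28 & M30, M29 & M30, M31 & M34, M32 & M33, M33 & M34 — 6 in total.

6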